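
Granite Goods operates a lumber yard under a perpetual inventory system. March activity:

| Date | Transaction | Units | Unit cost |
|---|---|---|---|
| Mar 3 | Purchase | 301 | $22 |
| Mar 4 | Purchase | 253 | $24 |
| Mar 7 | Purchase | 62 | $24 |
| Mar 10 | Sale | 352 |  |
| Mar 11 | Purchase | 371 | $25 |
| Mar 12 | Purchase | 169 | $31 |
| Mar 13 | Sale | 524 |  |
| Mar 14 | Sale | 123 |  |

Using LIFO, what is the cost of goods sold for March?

COGS = $25,242

Mar 10, 352 sold [LIFO — newest first]: 62 @ $24 + 253 @ $24 + 37 @ $22 = $8,374
Mar 13, 524 sold [LIFO — newest first]: 169 @ $31 + 355 @ $25 = $14,114
Mar 14, 123 sold [LIFO — newest first]: 16 @ $25 + 107 @ $22 = $2,754
Total COGS = $8,374 + $14,114 + $2,754 = $25,242
Ending inventory: 157 @ $22 = $3,454
Check: goods available $28,696 = COGS $25,242 + ending $3,454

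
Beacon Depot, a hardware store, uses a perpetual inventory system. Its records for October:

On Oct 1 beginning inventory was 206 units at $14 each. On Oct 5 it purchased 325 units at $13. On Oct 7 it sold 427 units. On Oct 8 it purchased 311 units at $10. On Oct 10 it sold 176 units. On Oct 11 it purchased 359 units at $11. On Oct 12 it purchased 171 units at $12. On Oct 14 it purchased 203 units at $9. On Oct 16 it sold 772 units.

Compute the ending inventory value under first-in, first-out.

Ending inventory = $1,800

Oct 7, 427 sold [FIFO — oldest first]: 206 @ $14 + 221 @ $13 = $5,757
Oct 10, 176 sold [FIFO — oldest first]: 104 @ $13 + 72 @ $10 = $2,072
Oct 16, 772 sold [FIFO — oldest first]: 239 @ $10 + 359 @ $11 + 171 @ $12 + 3 @ $9 = $8,418
Total COGS = $5,757 + $2,072 + $8,418 = $16,247
Ending inventory: 200 @ $9 = $1,800
Check: goods available $18,047 = COGS $16,247 + ending $1,800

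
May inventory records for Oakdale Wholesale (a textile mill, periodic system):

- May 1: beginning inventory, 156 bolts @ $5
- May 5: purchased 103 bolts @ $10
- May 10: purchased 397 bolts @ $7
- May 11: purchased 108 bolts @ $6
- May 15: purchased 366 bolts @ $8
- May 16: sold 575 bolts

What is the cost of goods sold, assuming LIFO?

May 16, 575 sold [LIFO — newest first]: 366 @ $8 + 108 @ $6 + 101 @ $7 = $4,283
Ending inventory: 156 @ $5 + 103 @ $10 + 296 @ $7 = $3,882

COGS = $4,283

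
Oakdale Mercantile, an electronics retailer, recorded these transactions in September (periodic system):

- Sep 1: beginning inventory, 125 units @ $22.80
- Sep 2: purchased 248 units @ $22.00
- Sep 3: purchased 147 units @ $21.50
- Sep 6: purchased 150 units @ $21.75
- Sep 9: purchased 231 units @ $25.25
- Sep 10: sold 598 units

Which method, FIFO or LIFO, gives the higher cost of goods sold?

FIFO COGS: 125 @ $22.80 + 248 @ $22.00 + 147 @ $21.50 + 78 @ $21.75 = $13,163.00
LIFO COGS: 231 @ $25.25 + 150 @ $21.75 + 147 @ $21.50 + 70 @ $22.00 = $13,795.75

LIFO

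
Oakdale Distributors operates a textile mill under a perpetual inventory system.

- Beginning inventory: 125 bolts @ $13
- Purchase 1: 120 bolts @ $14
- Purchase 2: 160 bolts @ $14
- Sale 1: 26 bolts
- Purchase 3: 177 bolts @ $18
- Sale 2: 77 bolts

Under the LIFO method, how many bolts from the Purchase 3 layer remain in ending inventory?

100

Sale 1 (26) [LIFO — newest first]: 26 @ $14 = $364
Sale 2 (77) [LIFO — newest first]: 77 @ $18 = $1,386
Total COGS = $364 + $1,386 = $1,750
Ending inventory: 125 @ $13 + 120 @ $14 + 134 @ $14 + 100 @ $18 = $6,981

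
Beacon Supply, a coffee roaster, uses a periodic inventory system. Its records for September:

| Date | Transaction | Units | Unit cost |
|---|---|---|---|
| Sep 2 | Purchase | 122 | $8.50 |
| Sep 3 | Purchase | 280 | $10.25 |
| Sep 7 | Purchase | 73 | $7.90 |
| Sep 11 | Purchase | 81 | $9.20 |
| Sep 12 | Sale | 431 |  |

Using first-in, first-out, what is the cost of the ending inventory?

Sep 12, 431 sold [FIFO — oldest first]: 122 @ $8.50 + 280 @ $10.25 + 29 @ $7.90 = $4,136.10
Ending inventory: 44 @ $7.90 + 81 @ $9.20 = $1,092.80

Ending inventory = $1,092.80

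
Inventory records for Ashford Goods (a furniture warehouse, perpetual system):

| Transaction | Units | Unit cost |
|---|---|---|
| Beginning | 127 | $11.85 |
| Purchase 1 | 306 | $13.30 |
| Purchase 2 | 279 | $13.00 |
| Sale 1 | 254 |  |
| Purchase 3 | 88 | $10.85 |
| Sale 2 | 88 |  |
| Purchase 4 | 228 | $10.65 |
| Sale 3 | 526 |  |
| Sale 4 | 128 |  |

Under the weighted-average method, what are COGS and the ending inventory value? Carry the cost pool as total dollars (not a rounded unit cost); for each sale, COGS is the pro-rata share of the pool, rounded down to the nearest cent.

After Beginning: 127 on hand, pool $1,504.95 (≈ $11.8500 each)
After Purchase 1: 433 on hand, pool $5,574.75 (≈ $12.8747 each)
After Purchase 2: 712 on hand, pool $9,201.75 (≈ $12.9238 each)
Sale 1, sell 254: 254/712 × $9,201.75 → $3,282.64
After Purchase 3: 546 on hand, pool $6,873.91 (≈ $12.5896 each)
Sale 2, sell 88: 88/546 × $6,873.91 → $1,107.88
After Purchase 4: 686 on hand, pool $8,194.23 (≈ $11.9449 each)
Sale 3, sell 526: 526/686 × $8,194.23 → $6,283.03
Sale 4, sell 128: 128/160 × $1,911.20 → $1,528.96
Total COGS = $3,282.64 + $1,107.88 + $6,283.03 + $1,528.96 = $12,202.51
Ending inventory (cost pool remaining) = $382.24

COGS = $12,202.51; ending inventory = $382.24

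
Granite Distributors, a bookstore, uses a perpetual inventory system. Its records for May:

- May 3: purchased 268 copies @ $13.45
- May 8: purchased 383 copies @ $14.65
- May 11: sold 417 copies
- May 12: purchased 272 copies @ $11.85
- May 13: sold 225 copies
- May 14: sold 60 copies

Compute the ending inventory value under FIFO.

May 11, 417 sold [FIFO — oldest first]: 268 @ $13.45 + 149 @ $14.65 = $5,787.45
May 13, 225 sold [FIFO — oldest first]: 225 @ $14.65 = $3,296.25
May 14, 60 sold [FIFO — oldest first]: 9 @ $14.65 + 51 @ $11.85 = $736.20
Total COGS = $5,787.45 + $3,296.25 + $736.20 = $9,819.90
Ending inventory: 221 @ $11.85 = $2,618.85

Ending inventory = $2,618.85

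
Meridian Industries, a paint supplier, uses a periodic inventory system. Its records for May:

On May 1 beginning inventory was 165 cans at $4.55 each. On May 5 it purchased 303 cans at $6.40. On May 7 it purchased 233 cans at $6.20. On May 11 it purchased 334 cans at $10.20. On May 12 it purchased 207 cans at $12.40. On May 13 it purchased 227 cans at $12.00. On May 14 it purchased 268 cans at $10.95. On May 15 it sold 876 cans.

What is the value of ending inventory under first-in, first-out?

May 15, 876 sold [FIFO — oldest first]: 165 @ $4.55 + 303 @ $6.40 + 233 @ $6.20 + 175 @ $10.20 = $5,919.55
Ending inventory: 159 @ $10.20 + 207 @ $12.40 + 227 @ $12.00 + 268 @ $10.95 = $9,847.20

Ending inventory = $9,847.20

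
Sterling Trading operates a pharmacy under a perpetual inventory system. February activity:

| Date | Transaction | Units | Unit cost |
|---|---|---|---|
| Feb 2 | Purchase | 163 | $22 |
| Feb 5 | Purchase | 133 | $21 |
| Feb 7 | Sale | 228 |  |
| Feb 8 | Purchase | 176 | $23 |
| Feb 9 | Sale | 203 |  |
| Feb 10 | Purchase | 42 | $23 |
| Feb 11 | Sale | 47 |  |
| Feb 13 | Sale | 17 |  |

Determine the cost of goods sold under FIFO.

Feb 7, 228 sold [FIFO — oldest first]: 163 @ $22 + 65 @ $21 = $4,951
Feb 9, 203 sold [FIFO — oldest first]: 68 @ $21 + 135 @ $23 = $4,533
Feb 11, 47 sold [FIFO — oldest first]: 41 @ $23 + 6 @ $23 = $1,081
Feb 13, 17 sold [FIFO — oldest first]: 17 @ $23 = $391
Total COGS = $4,951 + $4,533 + $1,081 + $391 = $10,956
Ending inventory: 19 @ $23 = $437

COGS = $10,956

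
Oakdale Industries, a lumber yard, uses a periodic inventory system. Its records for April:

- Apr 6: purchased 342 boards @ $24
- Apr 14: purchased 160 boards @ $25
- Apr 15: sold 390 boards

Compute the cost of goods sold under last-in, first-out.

COGS = $9,520

Apr 15, 390 sold [LIFO — newest first]: 160 @ $25 + 230 @ $24 = $9,520
Ending inventory: 112 @ $24 = $2,688
Check: goods available $12,208 = COGS $9,520 + ending $2,688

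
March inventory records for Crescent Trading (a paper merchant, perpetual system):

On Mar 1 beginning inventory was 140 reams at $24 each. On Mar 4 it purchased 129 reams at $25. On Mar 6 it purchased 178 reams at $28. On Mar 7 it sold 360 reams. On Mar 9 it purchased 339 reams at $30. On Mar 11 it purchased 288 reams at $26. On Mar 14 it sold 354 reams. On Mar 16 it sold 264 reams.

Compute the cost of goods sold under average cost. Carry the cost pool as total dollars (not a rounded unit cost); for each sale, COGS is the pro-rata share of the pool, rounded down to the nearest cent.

After Mar 1: 140 on hand, pool $3,360.00 (≈ $24.0000 each)
After Mar 4: 269 on hand, pool $6,585.00 (≈ $24.4796 each)
After Mar 6: 447 on hand, pool $11,569.00 (≈ $25.8814 each)
Mar 7, sell 360: 360/447 × $11,569.00 → $9,317.31
After Mar 9: 426 on hand, pool $12,421.69 (≈ $29.1589 each)
After Mar 11: 714 on hand, pool $19,909.69 (≈ $27.8847 each)
Mar 14, sell 354: 354/714 × $19,909.69 → $9,871.19
Mar 16, sell 264: 264/360 × $10,038.50 → $7,361.56
Total COGS = $9,317.31 + $9,871.19 + $7,361.56 = $26,550.06
Ending inventory (cost pool remaining) = $2,676.94

COGS = $26,550.06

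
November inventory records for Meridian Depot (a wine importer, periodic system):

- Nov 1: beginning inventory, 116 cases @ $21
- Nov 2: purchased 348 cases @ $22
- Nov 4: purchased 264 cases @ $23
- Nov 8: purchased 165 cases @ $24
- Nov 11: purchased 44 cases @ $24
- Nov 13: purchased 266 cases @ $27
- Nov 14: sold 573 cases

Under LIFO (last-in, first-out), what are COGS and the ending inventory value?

Nov 14, 573 sold [LIFO — newest first]: 266 @ $27 + 44 @ $24 + 165 @ $24 + 98 @ $23 = $14,452
Ending inventory: 116 @ $21 + 348 @ $22 + 166 @ $23 = $13,910

COGS = $14,452; ending inventory = $13,910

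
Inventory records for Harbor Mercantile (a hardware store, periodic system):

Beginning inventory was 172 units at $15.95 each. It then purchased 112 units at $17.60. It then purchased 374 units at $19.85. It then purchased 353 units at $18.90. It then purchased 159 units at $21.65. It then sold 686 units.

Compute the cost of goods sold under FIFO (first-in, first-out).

Sale 1 (686) [FIFO — oldest first]: 172 @ $15.95 + 112 @ $17.60 + 374 @ $19.85 + 28 @ $18.90 = $12,667.70
Ending inventory: 325 @ $18.90 + 159 @ $21.65 = $9,584.85

COGS = $12,667.70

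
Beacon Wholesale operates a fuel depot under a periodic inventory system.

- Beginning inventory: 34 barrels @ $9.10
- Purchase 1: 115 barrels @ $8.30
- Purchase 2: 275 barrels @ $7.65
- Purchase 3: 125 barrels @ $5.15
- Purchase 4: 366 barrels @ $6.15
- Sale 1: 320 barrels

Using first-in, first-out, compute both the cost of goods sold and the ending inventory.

COGS = $2,572.05; ending inventory = $3,690.25

Sale 1 (320) [FIFO — oldest first]: 34 @ $9.10 + 115 @ $8.30 + 171 @ $7.65 = $2,572.05
Ending inventory: 104 @ $7.65 + 125 @ $5.15 + 366 @ $6.15 = $3,690.25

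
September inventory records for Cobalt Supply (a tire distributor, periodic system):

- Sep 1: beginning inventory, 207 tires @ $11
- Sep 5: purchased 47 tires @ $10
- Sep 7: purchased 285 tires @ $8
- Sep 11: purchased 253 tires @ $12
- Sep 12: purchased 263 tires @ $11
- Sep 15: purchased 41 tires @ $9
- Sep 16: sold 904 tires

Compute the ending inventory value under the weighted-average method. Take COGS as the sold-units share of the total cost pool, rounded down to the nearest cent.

Sep 16, sell 904: 904/1096 × $11,325.00 → $9,341.05
Ending inventory (cost pool remaining) = $1,983.95
Check: goods available $11,325.00 = COGS $9,341.05 + ending $1,983.95

Ending inventory = $1,983.95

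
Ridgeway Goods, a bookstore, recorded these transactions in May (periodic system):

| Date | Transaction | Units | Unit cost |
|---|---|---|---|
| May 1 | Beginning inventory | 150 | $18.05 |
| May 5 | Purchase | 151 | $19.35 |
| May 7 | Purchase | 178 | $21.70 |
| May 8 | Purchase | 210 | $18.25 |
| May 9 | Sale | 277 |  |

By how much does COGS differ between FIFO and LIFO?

$121.45

FIFO COGS: 150 @ $18.05 + 127 @ $19.35 = $5,164.95
LIFO COGS: 210 @ $18.25 + 67 @ $21.70 = $5,286.40
Difference = |$5,164.95 − $5,286.40| = $121.45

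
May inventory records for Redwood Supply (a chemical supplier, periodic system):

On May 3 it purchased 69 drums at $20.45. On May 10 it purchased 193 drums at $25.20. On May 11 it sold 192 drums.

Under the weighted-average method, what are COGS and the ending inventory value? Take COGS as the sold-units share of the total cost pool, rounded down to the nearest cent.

May 11, sell 192: 192/262 × $6,274.65 → $4,598.21
Ending inventory (cost pool remaining) = $1,676.44
Check: goods available $6,274.65 = COGS $4,598.21 + ending $1,676.44

COGS = $4,598.21; ending inventory = $1,676.44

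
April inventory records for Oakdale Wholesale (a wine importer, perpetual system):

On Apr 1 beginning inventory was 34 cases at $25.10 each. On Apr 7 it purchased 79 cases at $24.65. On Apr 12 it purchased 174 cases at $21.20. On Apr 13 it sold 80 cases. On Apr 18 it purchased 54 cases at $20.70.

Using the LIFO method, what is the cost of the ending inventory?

Ending inventory = $5,911.35

Apr 13, 80 sold [LIFO — newest first]: 80 @ $21.20 = $1,696.00
Ending inventory: 34 @ $25.10 + 79 @ $24.65 + 94 @ $21.20 + 54 @ $20.70 = $5,911.35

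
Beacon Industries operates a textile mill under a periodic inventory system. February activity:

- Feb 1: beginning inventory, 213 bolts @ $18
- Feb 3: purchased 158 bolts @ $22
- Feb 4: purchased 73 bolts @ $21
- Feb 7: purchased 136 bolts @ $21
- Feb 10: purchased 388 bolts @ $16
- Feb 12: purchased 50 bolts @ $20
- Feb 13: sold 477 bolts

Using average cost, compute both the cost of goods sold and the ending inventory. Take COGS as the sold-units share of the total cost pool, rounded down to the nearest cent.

COGS = $8,859.17; ending inventory = $10,047.83

Feb 13, sell 477: 477/1018 × $18,907.00 → $8,859.17
Ending inventory (cost pool remaining) = $10,047.83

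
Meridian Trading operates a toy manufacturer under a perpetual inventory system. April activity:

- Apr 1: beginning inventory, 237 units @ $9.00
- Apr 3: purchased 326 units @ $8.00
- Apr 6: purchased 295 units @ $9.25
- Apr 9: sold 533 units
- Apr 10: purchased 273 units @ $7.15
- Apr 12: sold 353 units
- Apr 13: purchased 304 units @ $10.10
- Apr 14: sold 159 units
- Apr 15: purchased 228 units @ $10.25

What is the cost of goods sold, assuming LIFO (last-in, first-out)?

COGS = $8,830.60

Apr 9, 533 sold [LIFO — newest first]: 295 @ $9.25 + 238 @ $8.00 = $4,632.75
Apr 12, 353 sold [LIFO — newest first]: 273 @ $7.15 + 80 @ $8.00 = $2,591.95
Apr 14, 159 sold [LIFO — newest first]: 159 @ $10.10 = $1,605.90
Total COGS = $4,632.75 + $2,591.95 + $1,605.90 = $8,830.60
Ending inventory: 237 @ $9.00 + 8 @ $8.00 + 145 @ $10.10 + 228 @ $10.25 = $5,998.50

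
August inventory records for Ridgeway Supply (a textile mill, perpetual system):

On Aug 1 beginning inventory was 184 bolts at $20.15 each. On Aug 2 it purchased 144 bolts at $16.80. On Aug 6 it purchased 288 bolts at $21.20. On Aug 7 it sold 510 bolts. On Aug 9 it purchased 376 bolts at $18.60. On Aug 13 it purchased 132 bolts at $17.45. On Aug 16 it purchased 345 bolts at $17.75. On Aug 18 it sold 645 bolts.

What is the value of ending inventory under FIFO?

Ending inventory = $5,573.50

Aug 7, 510 sold [FIFO — oldest first]: 184 @ $20.15 + 144 @ $16.80 + 182 @ $21.20 = $9,985.20
Aug 18, 645 sold [FIFO — oldest first]: 106 @ $21.20 + 376 @ $18.60 + 132 @ $17.45 + 31 @ $17.75 = $12,094.45
Total COGS = $9,985.20 + $12,094.45 = $22,079.65
Ending inventory: 314 @ $17.75 = $5,573.50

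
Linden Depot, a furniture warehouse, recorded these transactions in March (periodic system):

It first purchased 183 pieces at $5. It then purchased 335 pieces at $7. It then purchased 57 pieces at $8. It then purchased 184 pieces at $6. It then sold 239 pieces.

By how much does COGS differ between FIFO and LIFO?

FIFO COGS: 183 @ $5 + 56 @ $7 = $1,307
LIFO COGS: 184 @ $6 + 55 @ $8 = $1,544
Difference = |$1,307 − $1,544| = $237

$237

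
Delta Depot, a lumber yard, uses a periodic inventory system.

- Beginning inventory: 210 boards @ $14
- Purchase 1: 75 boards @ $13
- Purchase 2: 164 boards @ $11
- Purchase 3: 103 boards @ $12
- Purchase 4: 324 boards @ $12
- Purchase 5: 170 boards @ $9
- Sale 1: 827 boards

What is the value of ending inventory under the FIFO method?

Ending inventory = $2,118

Sale 1 (827) [FIFO — oldest first]: 210 @ $14 + 75 @ $13 + 164 @ $11 + 103 @ $12 + 275 @ $12 = $10,255
Ending inventory: 49 @ $12 + 170 @ $9 = $2,118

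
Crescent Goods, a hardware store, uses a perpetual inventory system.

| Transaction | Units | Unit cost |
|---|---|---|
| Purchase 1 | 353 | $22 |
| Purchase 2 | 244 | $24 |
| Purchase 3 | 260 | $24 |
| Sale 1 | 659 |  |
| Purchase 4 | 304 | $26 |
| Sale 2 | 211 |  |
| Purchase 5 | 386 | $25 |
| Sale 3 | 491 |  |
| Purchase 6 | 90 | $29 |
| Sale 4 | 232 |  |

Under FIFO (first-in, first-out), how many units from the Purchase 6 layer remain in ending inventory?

Sale 1 (659) [FIFO — oldest first]: 353 @ $22 + 244 @ $24 + 62 @ $24 = $15,110
Sale 2 (211) [FIFO — oldest first]: 198 @ $24 + 13 @ $26 = $5,090
Sale 3 (491) [FIFO — oldest first]: 291 @ $26 + 200 @ $25 = $12,566
Sale 4 (232) [FIFO — oldest first]: 186 @ $25 + 46 @ $29 = $5,984
Total COGS = $15,110 + $5,090 + $12,566 + $5,984 = $38,750
Ending inventory: 44 @ $29 = $1,276

44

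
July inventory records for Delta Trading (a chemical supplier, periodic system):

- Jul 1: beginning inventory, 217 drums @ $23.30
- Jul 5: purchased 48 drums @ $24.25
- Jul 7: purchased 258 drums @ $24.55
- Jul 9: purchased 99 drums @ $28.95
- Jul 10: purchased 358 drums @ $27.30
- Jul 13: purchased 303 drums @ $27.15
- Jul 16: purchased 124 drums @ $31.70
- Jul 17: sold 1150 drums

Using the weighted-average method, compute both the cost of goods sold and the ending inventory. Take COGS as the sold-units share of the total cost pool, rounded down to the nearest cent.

COGS = $30,528.29; ending inventory = $6,822.41

Jul 17, sell 1150: 1150/1407 × $37,350.70 → $30,528.29
Ending inventory (cost pool remaining) = $6,822.41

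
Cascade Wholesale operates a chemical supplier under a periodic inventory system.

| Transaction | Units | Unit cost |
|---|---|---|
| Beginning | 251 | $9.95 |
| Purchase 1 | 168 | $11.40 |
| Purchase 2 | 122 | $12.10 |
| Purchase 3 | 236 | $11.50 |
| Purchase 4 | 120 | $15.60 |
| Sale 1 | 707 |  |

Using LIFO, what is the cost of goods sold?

COGS = $8,584.35

Sale 1 (707) [LIFO — newest first]: 120 @ $15.60 + 236 @ $11.50 + 122 @ $12.10 + 168 @ $11.40 + 61 @ $9.95 = $8,584.35
Ending inventory: 190 @ $9.95 = $1,890.50
Check: goods available $10,474.85 = COGS $8,584.35 + ending $1,890.50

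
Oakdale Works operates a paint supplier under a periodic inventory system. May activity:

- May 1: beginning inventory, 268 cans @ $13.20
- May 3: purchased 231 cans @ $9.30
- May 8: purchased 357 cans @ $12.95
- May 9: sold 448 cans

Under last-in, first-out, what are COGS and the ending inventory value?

May 9, 448 sold [LIFO — newest first]: 357 @ $12.95 + 91 @ $9.30 = $5,469.45
Ending inventory: 268 @ $13.20 + 140 @ $9.30 = $4,839.60

COGS = $5,469.45; ending inventory = $4,839.60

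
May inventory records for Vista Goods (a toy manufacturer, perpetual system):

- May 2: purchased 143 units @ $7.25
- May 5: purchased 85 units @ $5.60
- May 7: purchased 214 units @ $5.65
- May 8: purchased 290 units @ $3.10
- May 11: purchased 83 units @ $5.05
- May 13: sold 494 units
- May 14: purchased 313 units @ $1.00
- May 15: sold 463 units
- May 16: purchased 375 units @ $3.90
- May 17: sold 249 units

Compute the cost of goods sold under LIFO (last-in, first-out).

May 13, 494 sold [LIFO — newest first]: 83 @ $5.05 + 290 @ $3.10 + 121 @ $5.65 = $2,001.80
May 15, 463 sold [LIFO — newest first]: 313 @ $1.00 + 93 @ $5.65 + 57 @ $5.60 = $1,157.65
May 17, 249 sold [LIFO — newest first]: 249 @ $3.90 = $971.10
Total COGS = $2,001.80 + $1,157.65 + $971.10 = $4,130.55
Ending inventory: 143 @ $7.25 + 28 @ $5.60 + 126 @ $3.90 = $1,684.95

COGS = $4,130.55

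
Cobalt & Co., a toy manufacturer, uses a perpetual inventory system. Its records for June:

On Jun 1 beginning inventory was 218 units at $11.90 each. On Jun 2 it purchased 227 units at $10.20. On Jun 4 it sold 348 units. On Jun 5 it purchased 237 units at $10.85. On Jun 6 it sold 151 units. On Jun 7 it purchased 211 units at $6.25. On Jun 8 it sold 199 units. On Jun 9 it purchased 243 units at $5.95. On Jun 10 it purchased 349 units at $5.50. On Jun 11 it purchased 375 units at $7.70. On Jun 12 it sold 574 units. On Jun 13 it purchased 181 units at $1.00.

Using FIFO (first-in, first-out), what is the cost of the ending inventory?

Jun 4, 348 sold [FIFO — oldest first]: 218 @ $11.90 + 130 @ $10.20 = $3,920.20
Jun 6, 151 sold [FIFO — oldest first]: 97 @ $10.20 + 54 @ $10.85 = $1,575.30
Jun 8, 199 sold [FIFO — oldest first]: 183 @ $10.85 + 16 @ $6.25 = $2,085.55
Jun 12, 574 sold [FIFO — oldest first]: 195 @ $6.25 + 243 @ $5.95 + 136 @ $5.50 = $3,412.60
Total COGS = $3,920.20 + $1,575.30 + $2,085.55 + $3,412.60 = $10,993.65
Ending inventory: 213 @ $5.50 + 375 @ $7.70 + 181 @ $1.00 = $4,240.00
Check: goods available $15,233.65 = COGS $10,993.65 + ending $4,240.00

Ending inventory = $4,240.00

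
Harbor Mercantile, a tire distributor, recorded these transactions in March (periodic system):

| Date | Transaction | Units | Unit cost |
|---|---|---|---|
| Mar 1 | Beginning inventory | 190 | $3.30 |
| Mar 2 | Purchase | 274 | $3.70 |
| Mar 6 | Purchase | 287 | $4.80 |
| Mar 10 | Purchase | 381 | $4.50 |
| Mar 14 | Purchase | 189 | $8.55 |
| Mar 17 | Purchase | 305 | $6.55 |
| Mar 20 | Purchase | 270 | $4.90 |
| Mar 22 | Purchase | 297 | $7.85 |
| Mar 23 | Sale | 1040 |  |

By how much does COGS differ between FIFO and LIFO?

FIFO COGS: 190 @ $3.30 + 274 @ $3.70 + 287 @ $4.80 + 289 @ $4.50 = $4,318.90
LIFO COGS: 297 @ $7.85 + 270 @ $4.90 + 305 @ $6.55 + 168 @ $8.55 = $7,088.60
Difference = |$4,318.90 − $7,088.60| = $2,769.70

$2,769.70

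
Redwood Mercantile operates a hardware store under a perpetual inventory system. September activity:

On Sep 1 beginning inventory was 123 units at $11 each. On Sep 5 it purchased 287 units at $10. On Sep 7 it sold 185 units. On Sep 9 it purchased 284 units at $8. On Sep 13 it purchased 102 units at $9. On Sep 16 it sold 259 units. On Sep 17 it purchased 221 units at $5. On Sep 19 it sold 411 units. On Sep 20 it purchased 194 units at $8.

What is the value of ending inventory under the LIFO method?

Sep 7, 185 sold [LIFO — newest first]: 185 @ $10 = $1,850
Sep 16, 259 sold [LIFO — newest first]: 102 @ $9 + 157 @ $8 = $2,174
Sep 19, 411 sold [LIFO — newest first]: 221 @ $5 + 127 @ $8 + 63 @ $10 = $2,751
Total COGS = $1,850 + $2,174 + $2,751 = $6,775
Ending inventory: 123 @ $11 + 39 @ $10 + 194 @ $8 = $3,295
Check: goods available $10,070 = COGS $6,775 + ending $3,295

Ending inventory = $3,295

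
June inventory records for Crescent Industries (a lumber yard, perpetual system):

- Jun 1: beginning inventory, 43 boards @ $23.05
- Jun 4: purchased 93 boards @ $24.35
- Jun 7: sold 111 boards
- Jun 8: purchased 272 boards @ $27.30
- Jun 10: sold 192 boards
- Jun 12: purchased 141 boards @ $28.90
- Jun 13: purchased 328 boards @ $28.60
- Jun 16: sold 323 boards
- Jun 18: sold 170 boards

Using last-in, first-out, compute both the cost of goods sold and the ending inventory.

Jun 7, 111 sold [LIFO — newest first]: 93 @ $24.35 + 18 @ $23.05 = $2,679.45
Jun 10, 192 sold [LIFO — newest first]: 192 @ $27.30 = $5,241.60
Jun 16, 323 sold [LIFO — newest first]: 323 @ $28.60 = $9,237.80
Jun 18, 170 sold [LIFO — newest first]: 5 @ $28.60 + 141 @ $28.90 + 24 @ $27.30 = $4,873.10
Total COGS = $2,679.45 + $5,241.60 + $9,237.80 + $4,873.10 = $22,031.95
Ending inventory: 25 @ $23.05 + 56 @ $27.30 = $2,105.05
Check: goods available $24,137.00 = COGS $22,031.95 + ending $2,105.05

COGS = $22,031.95; ending inventory = $2,105.05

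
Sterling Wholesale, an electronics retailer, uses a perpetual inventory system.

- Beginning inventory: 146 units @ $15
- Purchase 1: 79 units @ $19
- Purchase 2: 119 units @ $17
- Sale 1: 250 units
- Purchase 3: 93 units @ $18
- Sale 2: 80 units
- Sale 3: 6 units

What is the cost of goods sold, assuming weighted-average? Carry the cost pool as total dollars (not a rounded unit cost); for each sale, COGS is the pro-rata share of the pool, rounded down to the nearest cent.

COGS = $5,640.53

After Beginning: 146 on hand, pool $2,190.00 (≈ $15.0000 each)
After Purchase 1: 225 on hand, pool $3,691.00 (≈ $16.4044 each)
After Purchase 2: 344 on hand, pool $5,714.00 (≈ $16.6105 each)
Sale 1, sell 250: 250/344 × $5,714.00 → $4,152.61
After Purchase 3: 187 on hand, pool $3,235.39 (≈ $17.3016 each)
Sale 2, sell 80: 80/187 × $3,235.39 → $1,384.12
Sale 3, sell 6: 6/107 × $1,851.27 → $103.80
Total COGS = $4,152.61 + $1,384.12 + $103.80 = $5,640.53
Ending inventory (cost pool remaining) = $1,747.47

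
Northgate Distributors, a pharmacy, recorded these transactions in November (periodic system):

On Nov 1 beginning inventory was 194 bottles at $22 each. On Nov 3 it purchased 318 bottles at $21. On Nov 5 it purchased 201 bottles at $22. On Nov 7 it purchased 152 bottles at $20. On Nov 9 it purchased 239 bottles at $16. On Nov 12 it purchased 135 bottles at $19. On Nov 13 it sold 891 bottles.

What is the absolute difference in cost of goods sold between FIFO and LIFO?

$1,529

FIFO COGS: 194 @ $22 + 318 @ $21 + 201 @ $22 + 152 @ $20 + 26 @ $16 = $18,824
LIFO COGS: 135 @ $19 + 239 @ $16 + 152 @ $20 + 201 @ $22 + 164 @ $21 = $17,295
Difference = |$18,824 − $17,295| = $1,529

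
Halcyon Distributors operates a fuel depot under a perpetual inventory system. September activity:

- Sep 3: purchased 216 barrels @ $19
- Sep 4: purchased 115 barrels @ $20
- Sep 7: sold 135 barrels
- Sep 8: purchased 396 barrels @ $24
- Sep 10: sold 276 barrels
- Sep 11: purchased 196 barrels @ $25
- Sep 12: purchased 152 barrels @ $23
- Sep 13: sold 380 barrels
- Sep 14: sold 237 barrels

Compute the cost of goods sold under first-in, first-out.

COGS = $23,223

Sep 7, 135 sold [FIFO — oldest first]: 135 @ $19 = $2,565
Sep 10, 276 sold [FIFO — oldest first]: 81 @ $19 + 115 @ $20 + 80 @ $24 = $5,759
Sep 13, 380 sold [FIFO — oldest first]: 316 @ $24 + 64 @ $25 = $9,184
Sep 14, 237 sold [FIFO — oldest first]: 132 @ $25 + 105 @ $23 = $5,715
Total COGS = $2,565 + $5,759 + $9,184 + $5,715 = $23,223
Ending inventory: 47 @ $23 = $1,081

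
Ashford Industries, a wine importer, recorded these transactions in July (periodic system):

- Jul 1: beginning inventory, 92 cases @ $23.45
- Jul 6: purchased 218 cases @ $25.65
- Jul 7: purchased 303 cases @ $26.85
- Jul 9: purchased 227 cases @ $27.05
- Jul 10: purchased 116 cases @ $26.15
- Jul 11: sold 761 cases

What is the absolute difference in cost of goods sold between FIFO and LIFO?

FIFO COGS: 92 @ $23.45 + 218 @ $25.65 + 303 @ $26.85 + 148 @ $27.05 = $19,888.05
LIFO COGS: 116 @ $26.15 + 227 @ $27.05 + 303 @ $26.85 + 115 @ $25.65 = $20,259.05
Difference = |$19,888.05 − $20,259.05| = $371.00

$371.00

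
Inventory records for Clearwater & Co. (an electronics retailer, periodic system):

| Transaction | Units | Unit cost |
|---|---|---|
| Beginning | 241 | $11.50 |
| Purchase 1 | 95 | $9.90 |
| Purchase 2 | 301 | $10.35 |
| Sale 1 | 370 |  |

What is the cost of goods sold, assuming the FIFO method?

Sale 1 (370) [FIFO — oldest first]: 241 @ $11.50 + 95 @ $9.90 + 34 @ $10.35 = $4,063.90
Ending inventory: 267 @ $10.35 = $2,763.45
Check: goods available $6,827.35 = COGS $4,063.90 + ending $2,763.45

COGS = $4,063.90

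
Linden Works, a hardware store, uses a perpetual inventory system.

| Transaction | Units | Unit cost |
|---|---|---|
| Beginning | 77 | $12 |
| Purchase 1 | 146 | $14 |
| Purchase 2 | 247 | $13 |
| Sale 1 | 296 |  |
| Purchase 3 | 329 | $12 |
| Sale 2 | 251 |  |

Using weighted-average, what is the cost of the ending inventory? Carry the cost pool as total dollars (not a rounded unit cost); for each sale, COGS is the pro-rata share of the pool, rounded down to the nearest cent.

Ending inventory = $3,123.98

After Beginning: 77 on hand, pool $924.00 (≈ $12.0000 each)
After Purchase 1: 223 on hand, pool $2,968.00 (≈ $13.3094 each)
After Purchase 2: 470 on hand, pool $6,179.00 (≈ $13.1468 each)
Sale 1, sell 296: 296/470 × $6,179.00 → $3,891.45
After Purchase 3: 503 on hand, pool $6,235.55 (≈ $12.3967 each)
Sale 2, sell 251: 251/503 × $6,235.55 → $3,111.57
Total COGS = $3,891.45 + $3,111.57 = $7,003.02
Ending inventory (cost pool remaining) = $3,123.98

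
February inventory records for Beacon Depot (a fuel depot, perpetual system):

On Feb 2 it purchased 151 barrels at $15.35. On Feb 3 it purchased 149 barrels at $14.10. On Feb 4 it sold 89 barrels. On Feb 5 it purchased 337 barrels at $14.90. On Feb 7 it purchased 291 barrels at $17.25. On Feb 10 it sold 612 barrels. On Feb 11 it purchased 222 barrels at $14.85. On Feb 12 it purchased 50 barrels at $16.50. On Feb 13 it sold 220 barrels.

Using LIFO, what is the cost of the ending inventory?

Feb 4, 89 sold [LIFO — newest first]: 89 @ $14.10 = $1,254.90
Feb 10, 612 sold [LIFO — newest first]: 291 @ $17.25 + 321 @ $14.90 = $9,802.65
Feb 13, 220 sold [LIFO — newest first]: 50 @ $16.50 + 170 @ $14.85 = $3,349.50
Total COGS = $1,254.90 + $9,802.65 + $3,349.50 = $14,407.05
Ending inventory: 151 @ $15.35 + 60 @ $14.10 + 16 @ $14.90 + 52 @ $14.85 = $4,174.45
Check: goods available $18,581.50 = COGS $14,407.05 + ending $4,174.45

Ending inventory = $4,174.45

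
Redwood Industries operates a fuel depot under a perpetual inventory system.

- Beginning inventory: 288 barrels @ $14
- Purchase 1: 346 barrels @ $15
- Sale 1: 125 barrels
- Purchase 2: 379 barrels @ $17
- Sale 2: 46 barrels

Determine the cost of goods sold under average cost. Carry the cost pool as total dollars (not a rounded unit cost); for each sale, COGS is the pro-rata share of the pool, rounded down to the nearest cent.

COGS = $2,535.49

After Beginning: 288 on hand, pool $4,032.00 (≈ $14.0000 each)
After Purchase 1: 634 on hand, pool $9,222.00 (≈ $14.5457 each)
Sale 1, sell 125: 125/634 × $9,222.00 → $1,818.21
After Purchase 2: 888 on hand, pool $13,846.79 (≈ $15.5932 each)
Sale 2, sell 46: 46/888 × $13,846.79 → $717.28
Total COGS = $1,818.21 + $717.28 = $2,535.49
Ending inventory (cost pool remaining) = $13,129.51
Check: goods available $15,665.00 = COGS $2,535.49 + ending $13,129.51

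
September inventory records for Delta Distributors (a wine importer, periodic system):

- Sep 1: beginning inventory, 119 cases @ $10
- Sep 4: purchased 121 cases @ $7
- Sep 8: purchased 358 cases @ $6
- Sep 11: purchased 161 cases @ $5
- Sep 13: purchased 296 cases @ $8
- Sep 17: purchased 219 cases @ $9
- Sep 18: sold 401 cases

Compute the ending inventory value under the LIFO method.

Sep 18, 401 sold [LIFO — newest first]: 219 @ $9 + 182 @ $8 = $3,427
Ending inventory: 119 @ $10 + 121 @ $7 + 358 @ $6 + 161 @ $5 + 114 @ $8 = $5,902

Ending inventory = $5,902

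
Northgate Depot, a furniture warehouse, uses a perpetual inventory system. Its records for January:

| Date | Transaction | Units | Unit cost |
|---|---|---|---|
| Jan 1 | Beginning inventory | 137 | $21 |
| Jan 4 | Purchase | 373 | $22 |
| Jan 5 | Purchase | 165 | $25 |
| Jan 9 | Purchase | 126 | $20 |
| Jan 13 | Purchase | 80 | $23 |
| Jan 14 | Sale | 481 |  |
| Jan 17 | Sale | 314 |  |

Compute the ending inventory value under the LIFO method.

Ending inventory = $1,806

Jan 14, 481 sold [LIFO — newest first]: 80 @ $23 + 126 @ $20 + 165 @ $25 + 110 @ $22 = $10,905
Jan 17, 314 sold [LIFO — newest first]: 263 @ $22 + 51 @ $21 = $6,857
Total COGS = $10,905 + $6,857 = $17,762
Ending inventory: 86 @ $21 = $1,806
Check: goods available $19,568 = COGS $17,762 + ending $1,806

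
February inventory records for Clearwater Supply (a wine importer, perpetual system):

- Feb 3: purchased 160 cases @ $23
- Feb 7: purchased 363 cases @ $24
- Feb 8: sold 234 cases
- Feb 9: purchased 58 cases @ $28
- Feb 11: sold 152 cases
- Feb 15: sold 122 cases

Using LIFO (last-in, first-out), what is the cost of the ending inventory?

Ending inventory = $1,679

Feb 8, 234 sold [LIFO — newest first]: 234 @ $24 = $5,616
Feb 11, 152 sold [LIFO — newest first]: 58 @ $28 + 94 @ $24 = $3,880
Feb 15, 122 sold [LIFO — newest first]: 35 @ $24 + 87 @ $23 = $2,841
Total COGS = $5,616 + $3,880 + $2,841 = $12,337
Ending inventory: 73 @ $23 = $1,679
Check: goods available $14,016 = COGS $12,337 + ending $1,679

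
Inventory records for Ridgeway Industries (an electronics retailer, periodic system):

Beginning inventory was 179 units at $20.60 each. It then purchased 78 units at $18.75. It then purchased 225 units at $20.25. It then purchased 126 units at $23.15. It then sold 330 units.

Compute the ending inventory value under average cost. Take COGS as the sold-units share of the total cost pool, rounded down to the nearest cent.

Sale 1, sell 330: 330/608 × $12,623.05 → $6,851.32
Ending inventory (cost pool remaining) = $5,771.73

Ending inventory = $5,771.73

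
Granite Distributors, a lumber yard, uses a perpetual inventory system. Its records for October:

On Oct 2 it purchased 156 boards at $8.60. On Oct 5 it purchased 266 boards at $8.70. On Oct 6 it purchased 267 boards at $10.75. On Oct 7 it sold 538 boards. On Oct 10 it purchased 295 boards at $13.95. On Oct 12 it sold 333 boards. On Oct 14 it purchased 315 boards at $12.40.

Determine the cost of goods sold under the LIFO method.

COGS = $9,669.50

Oct 7, 538 sold [LIFO — newest first]: 267 @ $10.75 + 266 @ $8.70 + 5 @ $8.60 = $5,227.45
Oct 12, 333 sold [LIFO — newest first]: 295 @ $13.95 + 38 @ $8.60 = $4,442.05
Total COGS = $5,227.45 + $4,442.05 = $9,669.50
Ending inventory: 113 @ $8.60 + 315 @ $12.40 = $4,877.80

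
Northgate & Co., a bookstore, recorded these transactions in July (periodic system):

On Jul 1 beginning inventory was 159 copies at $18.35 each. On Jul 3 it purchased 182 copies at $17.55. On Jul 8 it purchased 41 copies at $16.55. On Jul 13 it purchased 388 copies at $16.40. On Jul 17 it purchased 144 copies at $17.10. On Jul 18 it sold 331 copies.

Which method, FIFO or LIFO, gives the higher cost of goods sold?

FIFO

FIFO COGS: 159 @ $18.35 + 172 @ $17.55 = $5,936.25
LIFO COGS: 144 @ $17.10 + 187 @ $16.40 = $5,529.20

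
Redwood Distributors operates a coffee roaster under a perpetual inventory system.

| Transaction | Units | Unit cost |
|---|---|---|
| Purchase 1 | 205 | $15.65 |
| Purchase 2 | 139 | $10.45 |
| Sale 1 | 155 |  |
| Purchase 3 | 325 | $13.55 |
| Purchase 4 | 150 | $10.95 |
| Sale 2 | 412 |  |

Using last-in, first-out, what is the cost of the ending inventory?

Sale 1 (155) [LIFO — newest first]: 139 @ $10.45 + 16 @ $15.65 = $1,702.95
Sale 2 (412) [LIFO — newest first]: 150 @ $10.95 + 262 @ $13.55 = $5,192.60
Total COGS = $1,702.95 + $5,192.60 = $6,895.55
Ending inventory: 189 @ $15.65 + 63 @ $13.55 = $3,811.50

Ending inventory = $3,811.50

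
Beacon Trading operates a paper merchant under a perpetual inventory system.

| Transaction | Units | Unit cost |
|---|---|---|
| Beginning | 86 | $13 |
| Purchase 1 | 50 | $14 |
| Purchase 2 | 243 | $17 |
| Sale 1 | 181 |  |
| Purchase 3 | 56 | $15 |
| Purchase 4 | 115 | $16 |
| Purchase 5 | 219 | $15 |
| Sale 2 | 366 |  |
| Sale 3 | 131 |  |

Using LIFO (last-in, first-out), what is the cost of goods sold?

Sale 1 (181) [LIFO — newest first]: 181 @ $17 = $3,077
Sale 2 (366) [LIFO — newest first]: 219 @ $15 + 115 @ $16 + 32 @ $15 = $5,605
Sale 3 (131) [LIFO — newest first]: 24 @ $15 + 62 @ $17 + 45 @ $14 = $2,044
Total COGS = $3,077 + $5,605 + $2,044 = $10,726
Ending inventory: 86 @ $13 + 5 @ $14 = $1,188

COGS = $10,726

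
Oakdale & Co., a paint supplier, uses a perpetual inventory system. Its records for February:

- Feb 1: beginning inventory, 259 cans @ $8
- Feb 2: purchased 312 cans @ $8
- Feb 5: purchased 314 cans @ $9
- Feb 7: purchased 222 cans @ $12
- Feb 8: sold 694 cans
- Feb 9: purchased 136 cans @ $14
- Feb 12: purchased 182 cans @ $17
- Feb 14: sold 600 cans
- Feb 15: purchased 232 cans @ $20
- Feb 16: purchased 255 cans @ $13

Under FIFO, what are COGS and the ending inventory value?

Feb 8, 694 sold [FIFO — oldest first]: 259 @ $8 + 312 @ $8 + 123 @ $9 = $5,675
Feb 14, 600 sold [FIFO — oldest first]: 191 @ $9 + 222 @ $12 + 136 @ $14 + 51 @ $17 = $7,154
Total COGS = $5,675 + $7,154 = $12,829
Ending inventory: 131 @ $17 + 232 @ $20 + 255 @ $13 = $10,182

COGS = $12,829; ending inventory = $10,182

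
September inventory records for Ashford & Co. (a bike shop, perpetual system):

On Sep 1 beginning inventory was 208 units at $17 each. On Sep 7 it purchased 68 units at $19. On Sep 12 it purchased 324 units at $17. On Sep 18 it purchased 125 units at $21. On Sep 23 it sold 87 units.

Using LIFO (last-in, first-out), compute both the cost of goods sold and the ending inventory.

Sep 23, 87 sold [LIFO — newest first]: 87 @ $21 = $1,827
Ending inventory: 208 @ $17 + 68 @ $19 + 324 @ $17 + 38 @ $21 = $11,134

COGS = $1,827; ending inventory = $11,134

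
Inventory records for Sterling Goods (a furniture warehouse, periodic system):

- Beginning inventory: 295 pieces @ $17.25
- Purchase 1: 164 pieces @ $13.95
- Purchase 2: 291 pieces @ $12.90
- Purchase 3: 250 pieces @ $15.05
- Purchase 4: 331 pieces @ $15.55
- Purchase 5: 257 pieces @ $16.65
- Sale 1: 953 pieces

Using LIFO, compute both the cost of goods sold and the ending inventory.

COGS = $14,672.10; ending inventory = $9,646.95

Sale 1 (953) [LIFO — newest first]: 257 @ $16.65 + 331 @ $15.55 + 250 @ $15.05 + 115 @ $12.90 = $14,672.10
Ending inventory: 295 @ $17.25 + 164 @ $13.95 + 176 @ $12.90 = $9,646.95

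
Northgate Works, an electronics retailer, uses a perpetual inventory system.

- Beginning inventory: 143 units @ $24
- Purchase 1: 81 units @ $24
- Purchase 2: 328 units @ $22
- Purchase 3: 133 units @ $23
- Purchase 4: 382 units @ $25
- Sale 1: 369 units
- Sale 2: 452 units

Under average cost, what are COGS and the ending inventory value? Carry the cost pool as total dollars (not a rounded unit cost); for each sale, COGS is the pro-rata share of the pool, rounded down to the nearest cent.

COGS = $19,390.83; ending inventory = $5,810.17

After Beginning: 143 on hand, pool $3,432.00 (≈ $24.0000 each)
After Purchase 1: 224 on hand, pool $5,376.00 (≈ $24.0000 each)
After Purchase 2: 552 on hand, pool $12,592.00 (≈ $22.8116 each)
After Purchase 3: 685 on hand, pool $15,651.00 (≈ $22.8482 each)
After Purchase 4: 1067 on hand, pool $25,201.00 (≈ $23.6186 each)
Sale 1, sell 369: 369/1067 × $25,201.00 → $8,715.24
Sale 2, sell 452: 452/698 × $16,485.76 → $10,675.59
Total COGS = $8,715.24 + $10,675.59 = $19,390.83
Ending inventory (cost pool remaining) = $5,810.17
Check: goods available $25,201.00 = COGS $19,390.83 + ending $5,810.17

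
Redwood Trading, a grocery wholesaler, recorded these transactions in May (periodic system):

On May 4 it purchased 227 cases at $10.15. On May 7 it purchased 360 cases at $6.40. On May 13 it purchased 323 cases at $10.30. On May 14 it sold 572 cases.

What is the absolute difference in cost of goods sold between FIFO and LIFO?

FIFO COGS: 227 @ $10.15 + 345 @ $6.40 = $4,512.05
LIFO COGS: 323 @ $10.30 + 249 @ $6.40 = $4,920.50
Difference = |$4,512.05 − $4,920.50| = $408.45

$408.45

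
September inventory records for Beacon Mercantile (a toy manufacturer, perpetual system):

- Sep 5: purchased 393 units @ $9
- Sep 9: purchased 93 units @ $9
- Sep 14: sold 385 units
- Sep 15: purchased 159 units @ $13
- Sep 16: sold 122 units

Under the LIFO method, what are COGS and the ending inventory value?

COGS = $5,051; ending inventory = $1,390

Sep 14, 385 sold [LIFO — newest first]: 93 @ $9 + 292 @ $9 = $3,465
Sep 16, 122 sold [LIFO — newest first]: 122 @ $13 = $1,586
Total COGS = $3,465 + $1,586 = $5,051
Ending inventory: 101 @ $9 + 37 @ $13 = $1,390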